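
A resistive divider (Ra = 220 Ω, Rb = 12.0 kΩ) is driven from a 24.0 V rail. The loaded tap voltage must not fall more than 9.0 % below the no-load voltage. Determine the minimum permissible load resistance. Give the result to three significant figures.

Output resistance R_th = Ra‖Rb = (220 × 12000)/12220 = 216.0 Ω.
The fractional drop is R_th/(R_th + R_L); requiring this ≤ 0.0900 gives R_L ≥ R_th(1/0.0900 − 1) = 216.0 × 10.11 = 2.18 kΩ.

R_L(min) ≈ 2.18 kΩ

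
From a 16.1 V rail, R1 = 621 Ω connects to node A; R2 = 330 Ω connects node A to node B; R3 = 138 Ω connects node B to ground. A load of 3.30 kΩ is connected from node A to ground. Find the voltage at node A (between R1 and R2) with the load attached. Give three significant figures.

Below node A the series string R2+R3 = 468.0 Ω sits in parallel with the 3300 Ω load: 409.9 Ω.
V_A = 16.1 × 409.9/(621 + 409.9) = 6.40 V.

V ≈ 6.40 V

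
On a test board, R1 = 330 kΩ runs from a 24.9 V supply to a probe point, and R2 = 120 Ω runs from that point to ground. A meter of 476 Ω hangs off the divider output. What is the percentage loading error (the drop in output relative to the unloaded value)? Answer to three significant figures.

20.1 %

The divider's output (Thévenin) resistance is R1‖R2 = 120.0 Ω.
Fractional drop under load = R_th/(R_th + R_L) = 120.0 / (120.0 + 476) = 0.2013.
So the output falls by 20.1 %.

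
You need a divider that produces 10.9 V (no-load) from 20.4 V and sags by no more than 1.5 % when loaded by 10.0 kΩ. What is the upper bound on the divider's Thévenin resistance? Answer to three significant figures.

Loading drop = R_th/(R_th + R_L) ≤ 0.0150, so R_th ≤ R_L · ε/(1−ε) = 10.0 kΩ × 0.0150/0.9850 = 152 Ω.
(Any R1, R2 with R2/(R1+R2) = 0.534 and R1‖R2 ≤ 152 Ω will meet the spec.)

R_th ≤ 152 Ω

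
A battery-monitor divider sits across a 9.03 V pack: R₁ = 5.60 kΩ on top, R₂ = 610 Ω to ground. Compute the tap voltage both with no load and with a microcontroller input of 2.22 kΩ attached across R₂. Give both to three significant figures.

Unloaded: 0.887 V; loaded: 0.711 V

Open-circuit: V = 9.03 × 610/(5600 + 610) = 0.887 V.
With the load, R₂ becomes R₂‖R_L = 478.5 Ω, so V = 9.03 × 478.5/6079 = 0.711 V.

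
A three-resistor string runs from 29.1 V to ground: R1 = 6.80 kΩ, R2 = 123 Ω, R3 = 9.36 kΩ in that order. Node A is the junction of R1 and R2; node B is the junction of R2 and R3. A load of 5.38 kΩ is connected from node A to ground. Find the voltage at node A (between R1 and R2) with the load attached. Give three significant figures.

Below node A the series string R2+R3 = 9483 Ω sits in parallel with the 5380 Ω load: 3433 Ω.
V_A = 29.1 × 3433/(6800 + 3433) = 9.76 V.

V ≈ 9.76 V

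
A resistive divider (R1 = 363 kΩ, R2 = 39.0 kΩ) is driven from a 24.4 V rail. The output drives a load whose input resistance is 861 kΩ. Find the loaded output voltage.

V_out ≈ 2.27 V

The load sits in parallel with R2: R2‖R_L = (39.0 × 861) / (39.0 + 861) = 37.31 kΩ.
V_out = 24.4 × 37.31 / (363 + 37.31) = 24.4 × 37.31/400.3 = 2.27 V.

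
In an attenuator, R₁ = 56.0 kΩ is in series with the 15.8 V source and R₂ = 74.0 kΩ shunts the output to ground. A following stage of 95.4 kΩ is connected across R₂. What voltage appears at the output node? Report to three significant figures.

The load sits in parallel with R₂: R₂‖R_L = (74.0 × 95.4) / (74.0 + 95.4) = 41.67 kΩ.
V_out = 15.8 × 41.67 / (56.0 + 41.67) = 15.8 × 41.67/97.67 = 6.74 V.

V_out ≈ 6.74 V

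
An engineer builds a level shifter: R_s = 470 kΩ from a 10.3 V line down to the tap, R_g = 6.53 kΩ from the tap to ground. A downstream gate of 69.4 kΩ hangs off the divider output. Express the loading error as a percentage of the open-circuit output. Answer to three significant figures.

8.49 %

Unloaded V = 10.3 × 6.53/476.5 = 0.14114 V.
Loaded: R_g‖R_L = 5.968 kΩ, giving V = 10.3 × 5.968/476.0 = 0.12916 V.
Drop = (0.14114 − 0.12916) / 0.14114 = 8.49 %.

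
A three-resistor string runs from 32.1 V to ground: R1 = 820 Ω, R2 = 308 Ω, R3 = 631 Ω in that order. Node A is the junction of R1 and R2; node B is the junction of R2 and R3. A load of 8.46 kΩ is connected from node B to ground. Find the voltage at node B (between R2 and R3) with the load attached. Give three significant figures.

V ≈ 11.0 V

At node B, R3 is in parallel with the load: R3‖R_L = 587.2 Ω.
Below node A the resistance is R2 + (R3‖R_L) = 895.2 Ω, so V_A = 32.1 × 895.2/1715 = 16.75 V.
Then V_B = V_A × (R3‖R_L)/(R2 + R3‖R_L) = 16.75 × 587.2/895.2 = 11.0 V.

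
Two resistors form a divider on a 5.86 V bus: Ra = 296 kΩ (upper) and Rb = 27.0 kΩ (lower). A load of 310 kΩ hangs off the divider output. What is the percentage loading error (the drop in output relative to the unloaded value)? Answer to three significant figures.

7.39 %

The divider's output (Thévenin) resistance is Ra‖Rb = 24.74 kΩ.
Fractional drop under load = R_th/(R_th + R_L) = 24.74 / (24.74 + 310) = 0.07392.
So the output falls by 7.39 %.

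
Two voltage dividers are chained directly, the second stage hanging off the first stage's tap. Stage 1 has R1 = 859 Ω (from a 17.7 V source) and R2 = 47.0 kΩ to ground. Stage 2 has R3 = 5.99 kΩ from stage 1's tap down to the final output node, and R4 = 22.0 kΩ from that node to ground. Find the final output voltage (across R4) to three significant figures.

Stage 2 presents R3+R4 = 27990 Ω as a load on stage 1's tap.
Stage 1's lower leg becomes R2‖(R3+R4) = 17540 Ω, so V_mid = 17.7 × 17540/18400 = 16.87 V.
Stage 2 is itself unloaded: V_out = V_mid × R4/(R3+R4) = 16.87 × 22000/27990 = 13.3 V.

V_out ≈ 13.3 V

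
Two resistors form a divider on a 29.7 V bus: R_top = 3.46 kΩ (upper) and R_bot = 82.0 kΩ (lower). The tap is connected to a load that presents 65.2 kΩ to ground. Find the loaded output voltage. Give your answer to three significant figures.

The load sits in parallel with R_bot: R_bot‖R_L = (82.0 × 65.2) / (82.0 + 65.2) = 36.32 kΩ.
V_out = 29.7 × 36.32 / (3.46 + 36.32) = 29.7 × 36.32/39.78 = 27.1 V.
(Unloaded it would have been 28.5 V.)

V_out ≈ 27.1 V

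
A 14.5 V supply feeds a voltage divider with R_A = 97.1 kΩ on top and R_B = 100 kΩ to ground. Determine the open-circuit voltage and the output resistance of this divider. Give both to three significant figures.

V_th = 7.36 V, R_th = 49.3 kΩ

V_th is the open-circuit tap voltage: 14.5 × 100/(97.1 + 100) = 7.36 V.
With the supply zeroed, R_A and R_B appear in parallel from the tap: R_th = R_A‖R_B = (97.1 × 100)/197.1 = 49.3 kΩ.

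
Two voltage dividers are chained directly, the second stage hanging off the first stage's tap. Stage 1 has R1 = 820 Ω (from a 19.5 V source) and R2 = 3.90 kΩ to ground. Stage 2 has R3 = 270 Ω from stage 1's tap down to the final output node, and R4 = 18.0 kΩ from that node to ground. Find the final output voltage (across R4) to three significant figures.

Stage 2 presents R3+R4 = 18270 Ω as a load on stage 1's tap.
Stage 1's lower leg becomes R2‖(R3+R4) = 3214 Ω, so V_mid = 19.5 × 3214/4034 = 15.54 V.
Stage 2 is itself unloaded: V_out = V_mid × R4/(R3+R4) = 15.54 × 18000/18270 = 15.3 V.

V_out ≈ 15.3 V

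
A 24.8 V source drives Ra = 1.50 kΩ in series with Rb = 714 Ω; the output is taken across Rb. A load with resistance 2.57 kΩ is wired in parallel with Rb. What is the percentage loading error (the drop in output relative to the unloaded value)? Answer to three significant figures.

The divider's output (Thévenin) resistance is Ra‖Rb = 483.7 Ω.
Fractional drop under load = R_th/(R_th + R_L) = 483.7 / (483.7 + 2570) = 0.1584.
So the output falls by 15.8 %.

15.8 %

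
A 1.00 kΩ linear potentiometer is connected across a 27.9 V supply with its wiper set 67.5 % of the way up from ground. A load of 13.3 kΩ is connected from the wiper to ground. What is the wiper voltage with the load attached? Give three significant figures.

The wiper splits the pot into (1−α)R = 325.0 Ω above and αR = 675.0 Ω below.
Lower section ‖ load = 642.4 Ω.
V_wiper = 27.9 × 642.4/(325.0 + 642.4) = 18.5 V.

V ≈ 18.5 V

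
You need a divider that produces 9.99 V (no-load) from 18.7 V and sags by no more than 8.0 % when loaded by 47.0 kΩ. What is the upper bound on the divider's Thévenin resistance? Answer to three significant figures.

R_th ≤ 4.09 kΩ

Loading drop = R_th/(R_th + R_L) ≤ 0.0800, so R_th ≤ R_L · ε/(1−ε) = 47.0 kΩ × 0.0800/0.9200 = 4.09 kΩ.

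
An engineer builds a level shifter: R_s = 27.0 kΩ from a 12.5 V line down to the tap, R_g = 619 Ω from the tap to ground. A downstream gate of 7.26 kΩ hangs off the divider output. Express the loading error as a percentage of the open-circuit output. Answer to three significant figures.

7.69 %

The divider's output (Thévenin) resistance is R_s‖R_g = 605.1 Ω.
Fractional drop under load = R_th/(R_th + R_L) = 605.1 / (605.1 + 7260) = 0.07694.
So the output falls by 7.69 %.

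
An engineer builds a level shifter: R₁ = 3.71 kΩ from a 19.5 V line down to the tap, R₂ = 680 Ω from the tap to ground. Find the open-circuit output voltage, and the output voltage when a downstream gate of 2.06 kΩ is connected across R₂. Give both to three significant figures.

Open-circuit: V = 19.5 × 680/(3710 + 680) = 3.02 V.
With the load, R₂ becomes R₂‖R_L = 511.2 Ω, so V = 19.5 × 511.2/4221 = 2.36 V.

Unloaded: 3.02 V; loaded: 2.36 V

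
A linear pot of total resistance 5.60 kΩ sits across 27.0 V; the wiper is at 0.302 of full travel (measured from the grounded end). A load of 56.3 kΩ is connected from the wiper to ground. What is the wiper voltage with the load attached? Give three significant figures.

V ≈ 7.99 V

The wiper splits the pot into (1−α)R = 3.909 kΩ above and αR = 1.691 kΩ below.
Lower section ‖ load = 1.642 kΩ.
V_wiper = 27.0 × 1.642/(3.909 + 1.642) = 7.99 V.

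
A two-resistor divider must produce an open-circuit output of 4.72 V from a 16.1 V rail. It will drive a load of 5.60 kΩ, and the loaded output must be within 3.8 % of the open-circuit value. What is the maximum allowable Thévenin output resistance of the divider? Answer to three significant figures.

R_th ≤ 221 Ω

Loading drop = R_th/(R_th + R_L) ≤ 0.0380, so R_th ≤ R_L · ε/(1−ε) = 5.60 kΩ × 0.0380/0.9620 = 221 Ω.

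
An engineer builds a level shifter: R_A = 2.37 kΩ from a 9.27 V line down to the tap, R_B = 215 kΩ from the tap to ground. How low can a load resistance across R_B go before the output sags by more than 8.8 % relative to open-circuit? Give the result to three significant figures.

R_L(min) ≈ 24.3 kΩ

Output resistance R_th = R_A‖R_B = (2.37 × 215)/217.4 = 2.344 kΩ.
The fractional drop is R_th/(R_th + R_L); requiring this ≤ 0.0880 gives R_L ≥ R_th(1/0.0880 − 1) = 2.344 × 10.36 = 24.3 kΩ.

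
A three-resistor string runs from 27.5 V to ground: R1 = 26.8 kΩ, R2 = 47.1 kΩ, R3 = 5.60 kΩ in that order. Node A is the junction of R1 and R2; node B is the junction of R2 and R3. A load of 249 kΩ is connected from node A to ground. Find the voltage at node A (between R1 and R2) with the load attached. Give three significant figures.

Below node A the series string R2+R3 = 52.70 kΩ sits in parallel with the 249 kΩ load: 43.49 kΩ.
V_A = 27.5 × 43.49/(26.8 + 43.49) = 17.0 V.

V ≈ 17.0 V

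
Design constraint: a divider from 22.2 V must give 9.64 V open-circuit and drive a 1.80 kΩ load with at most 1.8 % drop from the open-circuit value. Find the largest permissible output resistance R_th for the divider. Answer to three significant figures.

R_th ≤ 33.0 Ω

Loading drop = R_th/(R_th + R_L) ≤ 0.0180, so R_th ≤ R_L · ε/(1−ε) = 1.80 kΩ × 0.0180/0.9820 = 33.0 Ω.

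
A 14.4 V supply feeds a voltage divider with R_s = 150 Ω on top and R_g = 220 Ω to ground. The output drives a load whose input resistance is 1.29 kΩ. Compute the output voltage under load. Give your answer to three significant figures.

The load sits in parallel with R_g: R_g‖R_L = (220 × 1290) / (220 + 1290) = 187.9 Ω.
V_out = 14.4 × 187.9 / (150 + 187.9) = 14.4 × 187.9/337.9 = 8.01 V.
(Unloaded it would have been 8.56 V.)

V_out ≈ 8.01 V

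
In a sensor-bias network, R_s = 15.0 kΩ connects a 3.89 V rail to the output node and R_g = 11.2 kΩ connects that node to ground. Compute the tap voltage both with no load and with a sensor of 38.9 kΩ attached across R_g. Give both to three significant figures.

Unloaded: 1.66 V; loaded: 1.43 V

Open-circuit: V = 3.89 × 11.2/(15.0 + 11.2) = 1.66 V.
With the load, R_g becomes R_g‖R_L = 8.696 kΩ, so V = 3.89 × 8.696/23.70 = 1.43 V.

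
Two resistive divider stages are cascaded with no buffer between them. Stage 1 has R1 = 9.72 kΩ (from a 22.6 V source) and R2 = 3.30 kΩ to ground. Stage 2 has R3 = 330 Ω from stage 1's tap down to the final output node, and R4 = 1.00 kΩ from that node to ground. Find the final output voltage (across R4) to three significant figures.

Stage 2 presents R3+R4 = 1330 Ω as a load on stage 1's tap.
Stage 1's lower leg becomes R2‖(R3+R4) = 947.9 Ω, so V_mid = 22.6 × 947.9/10670 = 2.008 V.
Stage 2 is itself unloaded: V_out = V_mid × R4/(R3+R4) = 2.008 × 1000/1330 = 1.51 V.

V_out ≈ 1.51 V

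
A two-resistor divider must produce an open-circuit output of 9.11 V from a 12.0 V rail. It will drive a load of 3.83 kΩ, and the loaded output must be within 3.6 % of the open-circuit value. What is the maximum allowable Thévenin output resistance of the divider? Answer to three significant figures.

Loading drop = R_th/(R_th + R_L) ≤ 0.0360, so R_th ≤ R_L · ε/(1−ε) = 3.83 kΩ × 0.0360/0.9640 = 143 Ω.

R_th ≤ 143 Ω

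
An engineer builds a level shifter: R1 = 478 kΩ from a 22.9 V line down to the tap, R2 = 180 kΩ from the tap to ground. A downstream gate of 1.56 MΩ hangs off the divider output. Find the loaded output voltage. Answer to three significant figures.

The load sits in parallel with R2: R2‖R_L = (180 × 1560) / (180 + 1560) = 161.4 kΩ.
V_out = 22.9 × 161.4 / (478 + 161.4) = 22.9 × 161.4/639.4 = 5.78 V.
(Unloaded it would have been 6.26 V.)

V_out ≈ 5.78 V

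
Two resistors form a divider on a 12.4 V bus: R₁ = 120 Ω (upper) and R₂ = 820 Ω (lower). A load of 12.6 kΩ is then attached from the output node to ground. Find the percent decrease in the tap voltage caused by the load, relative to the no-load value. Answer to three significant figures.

0.824 %

The divider's output (Thévenin) resistance is R₁‖R₂ = 104.7 Ω.
Fractional drop under load = R_th/(R_th + R_L) = 104.7 / (104.7 + 12600) = 0.008240.
So the output falls by 0.824 %.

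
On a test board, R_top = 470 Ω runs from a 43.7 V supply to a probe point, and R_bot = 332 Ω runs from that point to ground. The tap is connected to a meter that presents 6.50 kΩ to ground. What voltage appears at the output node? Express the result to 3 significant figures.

The load sits in parallel with R_bot: R_bot‖R_L = (332 × 6500) / (332 + 6500) = 315.9 Ω.
V_out = 43.7 × 315.9 / (470 + 315.9) = 43.7 × 315.9/785.9 = 17.6 V.
(Unloaded it would have been 18.1 V.)

V_out ≈ 17.6 V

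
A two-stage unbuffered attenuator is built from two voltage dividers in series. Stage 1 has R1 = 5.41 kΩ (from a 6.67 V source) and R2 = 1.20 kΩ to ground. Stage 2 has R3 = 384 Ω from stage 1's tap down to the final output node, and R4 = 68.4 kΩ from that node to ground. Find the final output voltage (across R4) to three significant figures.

Stage 2 presents R3+R4 = 68780 Ω as a load on stage 1's tap.
Stage 1's lower leg becomes R2‖(R3+R4) = 1179 Ω, so V_mid = 6.67 × 1179/6589 = 1.194 V.
Stage 2 is itself unloaded: V_out = V_mid × R4/(R3+R4) = 1.194 × 68400/68780 = 1.19 V.

V_out ≈ 1.19 V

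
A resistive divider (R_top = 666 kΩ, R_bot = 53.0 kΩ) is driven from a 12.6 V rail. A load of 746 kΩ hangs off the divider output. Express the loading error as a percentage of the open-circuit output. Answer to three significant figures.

The divider's output (Thévenin) resistance is R_top‖R_bot = 49.09 kΩ.
Fractional drop under load = R_th/(R_th + R_L) = 49.09 / (49.09 + 746) = 0.06175.
So the output falls by 6.17 %.

6.17 %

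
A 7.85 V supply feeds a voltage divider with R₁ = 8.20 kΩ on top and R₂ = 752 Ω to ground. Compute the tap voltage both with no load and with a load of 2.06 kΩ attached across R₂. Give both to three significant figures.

Unloaded: 0.659 V; loaded: 0.494 V

Open-circuit: V = 7.85 × 752/(8200 + 752) = 0.659 V.
With the load, R₂ becomes R₂‖R_L = 550.9 Ω, so V = 7.85 × 550.9/8751 = 0.494 V.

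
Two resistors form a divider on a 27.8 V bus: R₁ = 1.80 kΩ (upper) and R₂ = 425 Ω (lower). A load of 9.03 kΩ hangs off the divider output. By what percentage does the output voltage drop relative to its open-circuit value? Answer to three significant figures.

3.67 %

The divider's output (Thévenin) resistance is R₁‖R₂ = 343.8 Ω.
Fractional drop under load = R_th/(R_th + R_L) = 343.8 / (343.8 + 9030) = 0.03668.
So the output falls by 3.67 %.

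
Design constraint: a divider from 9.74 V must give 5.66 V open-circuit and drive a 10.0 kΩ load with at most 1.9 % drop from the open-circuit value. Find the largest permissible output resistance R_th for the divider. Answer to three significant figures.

R_th ≤ 194 Ω

Loading drop = R_th/(R_th + R_L) ≤ 0.0190, so R_th ≤ R_L · ε/(1−ε) = 10.0 kΩ × 0.0190/0.9810 = 194 Ω.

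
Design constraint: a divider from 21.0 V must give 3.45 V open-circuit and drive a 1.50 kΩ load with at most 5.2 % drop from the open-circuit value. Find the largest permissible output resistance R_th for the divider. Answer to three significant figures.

Loading drop = R_th/(R_th + R_L) ≤ 0.0520, so R_th ≤ R_L · ε/(1−ε) = 1.50 kΩ × 0.0520/0.9480 = 82.3 Ω.
(Any R1, R2 with R2/(R1+R2) = 0.164 and R1‖R2 ≤ 82.3 Ω will meet the spec.)

R_th ≤ 82.3 Ω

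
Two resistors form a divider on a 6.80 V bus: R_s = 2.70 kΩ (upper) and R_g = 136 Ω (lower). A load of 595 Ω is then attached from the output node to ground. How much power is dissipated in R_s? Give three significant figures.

Total resistance from the source is R_s + (R_g‖R_L) = 2811 Ω, so I = 6.80/2811 Ω = 2.419 mA.
P = I²·R_s = (2.419 mA)² × 2.70 kΩ = 15.8 mW.

P ≈ 15.8 mW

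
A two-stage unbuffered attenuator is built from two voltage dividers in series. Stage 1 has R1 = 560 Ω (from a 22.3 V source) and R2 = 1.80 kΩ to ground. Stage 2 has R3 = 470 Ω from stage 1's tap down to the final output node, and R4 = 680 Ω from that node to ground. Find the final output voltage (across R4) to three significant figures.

V_out ≈ 7.33 V

Stage 2 presents R3+R4 = 1150 Ω as a load on stage 1's tap.
Stage 1's lower leg becomes R2‖(R3+R4) = 701.7 Ω, so V_mid = 22.3 × 701.7/1262 = 12.40 V.
Stage 2 is itself unloaded: V_out = V_mid × R4/(R3+R4) = 12.40 × 680/1150 = 7.33 V.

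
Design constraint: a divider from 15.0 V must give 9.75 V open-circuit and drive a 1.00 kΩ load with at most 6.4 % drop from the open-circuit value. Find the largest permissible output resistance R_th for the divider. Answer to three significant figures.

Loading drop = R_th/(R_th + R_L) ≤ 0.0640, so R_th ≤ R_L · ε/(1−ε) = 1.00 kΩ × 0.0640/0.9360 = 68.4 Ω.

R_th ≤ 68.4 Ω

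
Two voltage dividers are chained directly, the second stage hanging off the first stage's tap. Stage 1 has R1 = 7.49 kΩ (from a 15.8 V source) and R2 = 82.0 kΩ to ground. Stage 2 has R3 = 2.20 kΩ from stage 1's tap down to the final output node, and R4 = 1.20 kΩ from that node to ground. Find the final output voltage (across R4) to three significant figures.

V_out ≈ 1.69 V

Stage 2 presents R3+R4 = 3.400 kΩ as a load on stage 1's tap.
Stage 1's lower leg becomes R2‖(R3+R4) = 3.265 kΩ, so V_mid = 15.8 × 3.265/10.75 = 4.796 V.
Stage 2 is itself unloaded: V_out = V_mid × R4/(R3+R4) = 4.796 × 1.20/3.400 = 1.69 V.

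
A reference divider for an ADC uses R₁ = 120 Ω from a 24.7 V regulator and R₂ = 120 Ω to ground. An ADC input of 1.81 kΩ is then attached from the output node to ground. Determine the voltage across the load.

The load sits in parallel with R₂: R₂‖R_L = (120 × 1810) / (120 + 1810) = 112.5 Ω.
V_out = 24.7 × 112.5 / (120 + 112.5) = 24.7 × 112.5/232.5 = 12.0 V.

V_out ≈ 12.0 V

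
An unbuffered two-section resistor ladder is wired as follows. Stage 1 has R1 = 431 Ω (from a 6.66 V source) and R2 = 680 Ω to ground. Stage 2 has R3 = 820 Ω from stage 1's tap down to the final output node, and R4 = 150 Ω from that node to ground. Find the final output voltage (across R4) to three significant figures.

Stage 2 presents R3+R4 = 970.0 Ω as a load on stage 1's tap.
Stage 1's lower leg becomes R2‖(R3+R4) = 399.8 Ω, so V_mid = 6.66 × 399.8/830.8 = 3.205 V.
Stage 2 is itself unloaded: V_out = V_mid × R4/(R3+R4) = 3.205 × 150/970.0 = 0.496 V.

V_out ≈ 0.496 V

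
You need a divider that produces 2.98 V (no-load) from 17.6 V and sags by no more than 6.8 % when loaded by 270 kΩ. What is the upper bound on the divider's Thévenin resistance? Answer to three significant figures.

R_th ≤ 19.7 kΩ

Loading drop = R_th/(R_th + R_L) ≤ 0.0680, so R_th ≤ R_L · ε/(1−ε) = 270 kΩ × 0.0680/0.9320 = 19.7 kΩ.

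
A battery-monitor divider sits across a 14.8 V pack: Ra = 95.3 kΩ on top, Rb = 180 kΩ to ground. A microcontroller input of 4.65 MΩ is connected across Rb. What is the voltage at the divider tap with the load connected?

V_out ≈ 9.55 V

The load sits in parallel with Rb: Rb‖R_L = (180 × 4650) / (180 + 4650) = 173.3 kΩ.
V_out = 14.8 × 173.3 / (95.3 + 173.3) = 14.8 × 173.3/268.6 = 9.55 V.
(Unloaded it would have been 9.68 V.)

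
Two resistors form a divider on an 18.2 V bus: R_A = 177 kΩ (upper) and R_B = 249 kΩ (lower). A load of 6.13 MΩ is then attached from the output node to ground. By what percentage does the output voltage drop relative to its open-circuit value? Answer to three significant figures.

The divider's output (Thévenin) resistance is R_A‖R_B = 103.5 kΩ.
Fractional drop under load = R_th/(R_th + R_L) = 103.5 / (103.5 + 6130) = 0.01660.
So the output falls by 1.66 %.

1.66 %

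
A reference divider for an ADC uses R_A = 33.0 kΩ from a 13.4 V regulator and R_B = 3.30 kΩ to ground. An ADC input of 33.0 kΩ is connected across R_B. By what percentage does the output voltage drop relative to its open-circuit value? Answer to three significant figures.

The divider's output (Thévenin) resistance is R_A‖R_B = 3.000 kΩ.
Fractional drop under load = R_th/(R_th + R_L) = 3.000 / (3.000 + 33.0) = 0.08333.
So the output falls by 8.33 %.

8.33 %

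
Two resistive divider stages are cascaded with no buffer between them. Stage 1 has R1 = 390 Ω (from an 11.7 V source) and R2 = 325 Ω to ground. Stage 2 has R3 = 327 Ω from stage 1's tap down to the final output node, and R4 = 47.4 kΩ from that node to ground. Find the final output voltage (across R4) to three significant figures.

V_out ≈ 5.26 V

Stage 2 presents R3+R4 = 47730 Ω as a load on stage 1's tap.
Stage 1's lower leg becomes R2‖(R3+R4) = 322.8 Ω, so V_mid = 11.7 × 322.8/712.8 = 5.299 V.
Stage 2 is itself unloaded: V_out = V_mid × R4/(R3+R4) = 5.299 × 47400/47730 = 5.26 V.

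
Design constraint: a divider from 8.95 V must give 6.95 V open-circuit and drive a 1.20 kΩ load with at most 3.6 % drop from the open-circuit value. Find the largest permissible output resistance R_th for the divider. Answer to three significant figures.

R_th ≤ 44.8 Ω

Loading drop = R_th/(R_th + R_L) ≤ 0.0360, so R_th ≤ R_L · ε/(1−ε) = 1.20 kΩ × 0.0360/0.9640 = 44.8 Ω.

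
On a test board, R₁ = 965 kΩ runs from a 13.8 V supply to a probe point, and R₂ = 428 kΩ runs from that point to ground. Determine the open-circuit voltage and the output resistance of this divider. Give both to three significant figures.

V_th = 4.24 V, R_th = 296 kΩ

V_th is the open-circuit tap voltage: 13.8 × 428/(965 + 428) = 4.24 V.
With the supply zeroed, R₁ and R₂ appear in parallel from the tap: R_th = R₁‖R₂ = (965 × 428)/1393 = 296 kΩ.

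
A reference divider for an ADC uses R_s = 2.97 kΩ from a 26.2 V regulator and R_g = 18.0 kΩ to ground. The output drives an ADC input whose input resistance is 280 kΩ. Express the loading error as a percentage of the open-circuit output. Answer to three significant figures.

The divider's output (Thévenin) resistance is R_s‖R_g = 2.549 kΩ.
Fractional drop under load = R_th/(R_th + R_L) = 2.549 / (2.549 + 280) = 0.009023.
So the output falls by 0.902 %.

0.902 %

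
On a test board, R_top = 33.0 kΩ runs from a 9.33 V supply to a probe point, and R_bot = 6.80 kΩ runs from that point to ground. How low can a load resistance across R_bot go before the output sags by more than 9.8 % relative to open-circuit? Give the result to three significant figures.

Output resistance R_th = R_top‖R_bot = (33.0 × 6.80)/39.80 = 5.638 kΩ.
The fractional drop is R_th/(R_th + R_L); requiring this ≤ 0.0980 gives R_L ≥ R_th(1/0.0980 − 1) = 5.638 × 9.204 = 51.9 kΩ.

R_L(min) ≈ 51.9 kΩ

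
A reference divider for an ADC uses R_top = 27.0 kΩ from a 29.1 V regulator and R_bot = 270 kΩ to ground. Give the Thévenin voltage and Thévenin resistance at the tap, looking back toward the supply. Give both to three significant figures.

V_th = 26.5 V, R_th = 24.5 kΩ

V_th is the open-circuit tap voltage: 29.1 × 270/(27.0 + 270) = 26.5 V.
With the supply zeroed, R_top and R_bot appear in parallel from the tap: R_th = R_top‖R_bot = (27.0 × 270)/297.0 = 24.5 kΩ.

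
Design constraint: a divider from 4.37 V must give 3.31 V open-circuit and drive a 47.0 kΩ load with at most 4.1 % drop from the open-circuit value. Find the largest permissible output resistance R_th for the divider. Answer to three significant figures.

R_th ≤ 2.01 kΩ

Loading drop = R_th/(R_th + R_L) ≤ 0.0410, so R_th ≤ R_L · ε/(1−ε) = 47.0 kΩ × 0.0410/0.9590 = 2.01 kΩ.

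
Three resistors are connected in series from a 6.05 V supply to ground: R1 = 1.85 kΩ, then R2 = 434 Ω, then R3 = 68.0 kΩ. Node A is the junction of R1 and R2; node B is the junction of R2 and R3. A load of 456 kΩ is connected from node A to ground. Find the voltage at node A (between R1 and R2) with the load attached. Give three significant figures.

Below node A the series string R2+R3 = 68430 Ω sits in parallel with the 456000 Ω load: 59500 Ω.
V_A = 6.05 × 59500/(1850 + 59500) = 5.87 V.

V ≈ 5.87 V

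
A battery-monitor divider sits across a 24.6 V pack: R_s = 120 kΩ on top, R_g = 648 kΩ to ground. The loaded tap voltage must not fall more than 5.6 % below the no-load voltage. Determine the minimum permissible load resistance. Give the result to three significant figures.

R_L(min) ≈ 1.71 MΩ

Output resistance R_th = R_s‖R_g = (120 × 648)/768.0 = 101.2 kΩ.
The fractional drop is R_th/(R_th + R_L); requiring this ≤ 0.0560 gives R_L ≥ R_th(1/0.0560 − 1) = 101.2 × 16.86 = 1.71 MΩ.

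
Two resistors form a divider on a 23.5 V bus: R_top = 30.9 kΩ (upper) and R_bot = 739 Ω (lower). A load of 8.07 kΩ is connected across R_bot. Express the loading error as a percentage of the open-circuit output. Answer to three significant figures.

8.21 %

The divider's output (Thévenin) resistance is R_top‖R_bot = 721.7 Ω.
Fractional drop under load = R_th/(R_th + R_L) = 721.7 / (721.7 + 8070) = 0.08209.
So the output falls by 8.21 %.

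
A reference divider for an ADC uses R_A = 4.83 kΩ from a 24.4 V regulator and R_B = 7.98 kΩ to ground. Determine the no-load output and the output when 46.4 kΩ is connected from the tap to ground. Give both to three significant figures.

Open-circuit: V = 24.4 × 7.98/(4.83 + 7.98) = 15.2 V.
With the load, R_B becomes R_B‖R_L = 6.809 kΩ, so V = 24.4 × 6.809/11.64 = 14.3 V.

Unloaded: 15.2 V; loaded: 14.3 V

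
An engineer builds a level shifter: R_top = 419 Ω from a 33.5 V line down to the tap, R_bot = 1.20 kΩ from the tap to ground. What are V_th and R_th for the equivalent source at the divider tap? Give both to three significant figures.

V_th is the open-circuit tap voltage: 33.5 × 1200/(419 + 1200) = 24.8 V.
With the supply zeroed, R_top and R_bot appear in parallel from the tap: R_th = R_top‖R_bot = (419 × 1200)/1619 = 311 Ω.

V_th = 24.8 V, R_th = 311 Ω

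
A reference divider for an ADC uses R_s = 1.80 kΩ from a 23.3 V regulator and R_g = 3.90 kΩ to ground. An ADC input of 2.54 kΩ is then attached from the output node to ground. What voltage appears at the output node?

The load sits in parallel with R_g: R_g‖R_L = (3.90 × 2.54) / (3.90 + 2.54) = 1.538 kΩ.
V_out = 23.3 × 1.538 / (1.80 + 1.538) = 23.3 × 1.538/3.338 = 10.7 V.

V_out ≈ 10.7 V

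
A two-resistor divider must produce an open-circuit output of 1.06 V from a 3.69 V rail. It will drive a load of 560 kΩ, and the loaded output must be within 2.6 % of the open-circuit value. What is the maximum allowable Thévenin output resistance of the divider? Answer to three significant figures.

R_th ≤ 14.9 kΩ

Loading drop = R_th/(R_th + R_L) ≤ 0.0260, so R_th ≤ R_L · ε/(1−ε) = 560 kΩ × 0.0260/0.9740 = 14.9 kΩ.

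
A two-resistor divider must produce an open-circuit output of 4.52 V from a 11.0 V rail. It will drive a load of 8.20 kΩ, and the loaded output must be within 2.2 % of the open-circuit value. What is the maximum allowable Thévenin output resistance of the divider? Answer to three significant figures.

R_th ≤ 184 Ω

Loading drop = R_th/(R_th + R_L) ≤ 0.0220, so R_th ≤ R_L · ε/(1−ε) = 8.20 kΩ × 0.0220/0.9780 = 184 Ω.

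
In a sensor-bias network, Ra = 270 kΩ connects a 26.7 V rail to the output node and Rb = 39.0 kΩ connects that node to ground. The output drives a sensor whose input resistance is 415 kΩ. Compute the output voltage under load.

The load sits in parallel with Rb: Rb‖R_L = (39.0 × 415) / (39.0 + 415) = 35.65 kΩ.
V_out = 26.7 × 35.65 / (270 + 35.65) = 26.7 × 35.65/305.6 = 3.11 V.
(Unloaded it would have been 3.37 V.)

V_out ≈ 3.11 V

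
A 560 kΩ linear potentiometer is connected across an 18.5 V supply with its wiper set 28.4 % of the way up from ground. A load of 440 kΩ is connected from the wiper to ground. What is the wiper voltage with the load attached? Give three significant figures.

V ≈ 4.17 V

The wiper splits the pot into (1−α)R = 401.0 kΩ above and αR = 159.0 kΩ below.
Lower section ‖ load = 116.8 kΩ.
V_wiper = 18.5 × 116.8/(401.0 + 116.8) = 4.17 V.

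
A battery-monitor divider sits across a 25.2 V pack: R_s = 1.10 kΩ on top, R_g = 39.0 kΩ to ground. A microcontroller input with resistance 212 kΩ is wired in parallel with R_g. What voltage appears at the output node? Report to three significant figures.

V_out ≈ 24.4 V

The load sits in parallel with R_g: R_g‖R_L = (39.0 × 212) / (39.0 + 212) = 32.94 kΩ.
V_out = 25.2 × 32.94 / (1.10 + 32.94) = 25.2 × 32.94/34.04 = 24.4 V.
(Unloaded it would have been 24.5 V.)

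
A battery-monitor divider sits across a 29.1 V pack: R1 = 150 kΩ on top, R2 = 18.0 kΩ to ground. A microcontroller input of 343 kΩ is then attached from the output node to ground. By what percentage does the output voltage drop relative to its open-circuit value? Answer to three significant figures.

The divider's output (Thévenin) resistance is R1‖R2 = 16.07 kΩ.
Fractional drop under load = R_th/(R_th + R_L) = 16.07 / (16.07 + 343) = 0.04476.
So the output falls by 4.48 %.

4.48 %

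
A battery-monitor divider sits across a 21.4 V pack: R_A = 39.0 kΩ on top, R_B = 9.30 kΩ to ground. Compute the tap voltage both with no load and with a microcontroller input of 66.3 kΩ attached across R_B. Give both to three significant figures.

Open-circuit: V = 21.4 × 9.30/(39.0 + 9.30) = 4.12 V.
With the load, R_B becomes R_B‖R_L = 8.156 kΩ, so V = 21.4 × 8.156/47.16 = 3.70 V.

Unloaded: 4.12 V; loaded: 3.70 V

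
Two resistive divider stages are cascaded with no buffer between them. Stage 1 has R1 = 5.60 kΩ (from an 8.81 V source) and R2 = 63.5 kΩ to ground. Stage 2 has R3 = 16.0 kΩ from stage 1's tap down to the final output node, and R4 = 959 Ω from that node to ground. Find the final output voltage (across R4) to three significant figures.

V_out ≈ 0.351 V

Stage 2 presents R3+R4 = 16960 Ω as a load on stage 1's tap.
Stage 1's lower leg becomes R2‖(R3+R4) = 13380 Ω, so V_mid = 8.81 × 13380/18980 = 6.211 V.
Stage 2 is itself unloaded: V_out = V_mid × R4/(R3+R4) = 6.211 × 959/16960 = 0.351 V.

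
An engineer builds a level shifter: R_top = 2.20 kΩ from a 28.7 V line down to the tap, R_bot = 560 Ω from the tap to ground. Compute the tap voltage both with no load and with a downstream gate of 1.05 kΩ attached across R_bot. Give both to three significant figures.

Open-circuit: V = 28.7 × 560/(2200 + 560) = 5.82 V.
With the load, R_bot becomes R_bot‖R_L = 365.2 Ω, so V = 28.7 × 365.2/2565 = 4.09 V.

Unloaded: 5.82 V; loaded: 4.09 V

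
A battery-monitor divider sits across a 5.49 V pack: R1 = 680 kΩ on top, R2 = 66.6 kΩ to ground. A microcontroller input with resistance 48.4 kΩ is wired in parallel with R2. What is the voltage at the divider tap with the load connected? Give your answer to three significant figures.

V_out ≈ 0.217 V

The load sits in parallel with R2: R2‖R_L = (66.6 × 48.4) / (66.6 + 48.4) = 28.03 kΩ.
V_out = 5.49 × 28.03 / (680 + 28.03) = 5.49 × 28.03/708.0 = 0.217 V.
(Unloaded it would have been 0.490 V.)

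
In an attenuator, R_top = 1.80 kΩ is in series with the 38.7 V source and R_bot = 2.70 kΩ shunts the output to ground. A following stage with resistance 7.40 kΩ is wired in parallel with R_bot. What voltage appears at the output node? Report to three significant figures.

V_out ≈ 20.3 V

The load sits in parallel with R_bot: R_bot‖R_L = (2.70 × 7.40) / (2.70 + 7.40) = 1.978 kΩ.
V_out = 38.7 × 1.978 / (1.80 + 1.978) = 38.7 × 1.978/3.778 = 20.3 V.
(Unloaded it would have been 23.2 V.)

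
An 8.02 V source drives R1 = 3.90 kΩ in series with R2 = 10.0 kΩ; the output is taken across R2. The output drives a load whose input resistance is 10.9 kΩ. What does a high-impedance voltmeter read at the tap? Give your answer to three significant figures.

The load sits in parallel with R2: R2‖R_L = (10.0 × 10.9) / (10.0 + 10.9) = 5.215 kΩ.
V_out = 8.02 × 5.215 / (3.90 + 5.215) = 8.02 × 5.215/9.115 = 4.59 V.
(Unloaded it would have been 5.77 V.)

V_out ≈ 4.59 V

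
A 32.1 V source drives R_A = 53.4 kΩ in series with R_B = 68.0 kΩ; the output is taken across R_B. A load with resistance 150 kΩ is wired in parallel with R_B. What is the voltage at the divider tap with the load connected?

V_out ≈ 15.0 V

The load sits in parallel with R_B: R_B‖R_L = (68.0 × 150) / (68.0 + 150) = 46.79 kΩ.
V_out = 32.1 × 46.79 / (53.4 + 46.79) = 32.1 × 46.79/100.2 = 15.0 V.
(Unloaded it would have been 18.0 V.)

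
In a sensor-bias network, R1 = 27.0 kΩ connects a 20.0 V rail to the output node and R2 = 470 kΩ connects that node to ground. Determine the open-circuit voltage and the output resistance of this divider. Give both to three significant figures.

V_th = 18.9 V, R_th = 25.5 kΩ

V_th is the open-circuit tap voltage: 20.0 × 470/(27.0 + 470) = 18.9 V.
With the supply zeroed, R1 and R2 appear in parallel from the tap: R_th = R1‖R2 = (27.0 × 470)/497.0 = 25.5 kΩ.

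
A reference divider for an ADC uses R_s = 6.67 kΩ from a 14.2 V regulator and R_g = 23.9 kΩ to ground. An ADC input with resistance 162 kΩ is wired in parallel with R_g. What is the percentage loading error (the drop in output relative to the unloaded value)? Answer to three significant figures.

The divider's output (Thévenin) resistance is R_s‖R_g = 5.215 kΩ.
Fractional drop under load = R_th/(R_th + R_L) = 5.215 / (5.215 + 162) = 0.03119.
So the output falls by 3.12 %.

3.12 %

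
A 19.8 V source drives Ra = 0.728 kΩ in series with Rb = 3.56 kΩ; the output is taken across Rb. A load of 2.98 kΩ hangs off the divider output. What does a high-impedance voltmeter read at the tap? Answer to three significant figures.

V_out ≈ 13.7 V

The load sits in parallel with Rb: Rb‖R_L = (3560 × 2980) / (3560 + 2980) = 1622 Ω.
V_out = 19.8 × 1622 / (728 + 1622) = 19.8 × 1622/2350 = 13.7 V.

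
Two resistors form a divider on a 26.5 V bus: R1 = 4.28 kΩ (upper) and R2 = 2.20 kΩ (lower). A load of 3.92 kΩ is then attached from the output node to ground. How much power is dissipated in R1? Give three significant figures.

Total resistance from the source is R1 + (R2‖R_L) = 5.689 kΩ, so I = 26.5/5.689 kΩ = 4.658 mA.
P = I²·R1 = (4.658 mA)² × 4.28 kΩ = 92.9 mW.

P ≈ 92.9 mW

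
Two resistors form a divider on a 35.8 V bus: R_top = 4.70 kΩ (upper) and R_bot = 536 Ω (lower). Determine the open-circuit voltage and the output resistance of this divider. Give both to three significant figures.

V_th is the open-circuit tap voltage: 35.8 × 536/(4700 + 536) = 3.66 V.
With the supply zeroed, R_top and R_bot appear in parallel from the tap: R_th = R_top‖R_bot = (4700 × 536)/5236 = 481 Ω.

V_th = 3.66 V, R_th = 481 Ω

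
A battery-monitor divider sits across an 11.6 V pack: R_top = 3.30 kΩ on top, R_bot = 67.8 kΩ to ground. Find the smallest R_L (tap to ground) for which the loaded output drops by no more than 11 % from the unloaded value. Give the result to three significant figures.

Output resistance R_th = R_top‖R_bot = (3.30 × 67.8)/71.10 = 3.147 kΩ.
The fractional drop is R_th/(R_th + R_L); requiring this ≤ 0.110 gives R_L ≥ R_th(1/0.110 − 1) = 3.147 × 8.091 = 25.5 kΩ.

R_L(min) ≈ 25.5 kΩ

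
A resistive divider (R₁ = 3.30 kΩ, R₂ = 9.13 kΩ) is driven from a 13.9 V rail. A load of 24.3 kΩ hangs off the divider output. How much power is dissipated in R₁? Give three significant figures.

Total resistance from the source is R₁ + (R₂‖R_L) = 9.937 kΩ, so I = 13.9/9.937 kΩ = 1.399 mA.
P = I²·R₁ = (1.399 mA)² × 3.30 kΩ = 6.46 mW.

P ≈ 6.46 mW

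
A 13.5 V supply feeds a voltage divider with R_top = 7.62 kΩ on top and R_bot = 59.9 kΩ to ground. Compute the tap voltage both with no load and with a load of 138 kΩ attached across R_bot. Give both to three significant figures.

Open-circuit: V = 13.5 × 59.9/(7.62 + 59.9) = 12.0 V.
With the load, R_bot becomes R_bot‖R_L = 41.77 kΩ, so V = 13.5 × 41.77/49.39 = 11.4 V.

Unloaded: 12.0 V; loaded: 11.4 V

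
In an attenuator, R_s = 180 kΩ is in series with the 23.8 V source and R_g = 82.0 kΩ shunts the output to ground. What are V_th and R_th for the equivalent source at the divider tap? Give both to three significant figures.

V_th = 7.45 V, R_th = 56.3 kΩ

V_th is the open-circuit tap voltage: 23.8 × 82.0/(180 + 82.0) = 7.45 V.
With the supply zeroed, R_s and R_g appear in parallel from the tap: R_th = R_s‖R_g = (180 × 82.0)/262.0 = 56.3 kΩ.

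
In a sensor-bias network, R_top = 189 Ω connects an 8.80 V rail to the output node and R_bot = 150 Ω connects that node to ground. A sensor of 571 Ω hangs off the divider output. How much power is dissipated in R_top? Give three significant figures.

Total resistance from the source is R_top + (R_bot‖R_L) = 307.8 Ω, so I = 8.80/307.8 Ω = 28.59 mA.
P = I²·R_top = (28.59 mA)² × 189 Ω = 154 mW.

P ≈ 154 mW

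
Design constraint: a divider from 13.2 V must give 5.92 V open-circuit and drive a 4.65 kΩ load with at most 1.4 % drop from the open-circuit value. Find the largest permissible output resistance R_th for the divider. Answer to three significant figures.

Loading drop = R_th/(R_th + R_L) ≤ 0.0140, so R_th ≤ R_L · ε/(1−ε) = 4.65 kΩ × 0.0140/0.9860 = 66.0 Ω.

R_th ≤ 66.0 Ω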